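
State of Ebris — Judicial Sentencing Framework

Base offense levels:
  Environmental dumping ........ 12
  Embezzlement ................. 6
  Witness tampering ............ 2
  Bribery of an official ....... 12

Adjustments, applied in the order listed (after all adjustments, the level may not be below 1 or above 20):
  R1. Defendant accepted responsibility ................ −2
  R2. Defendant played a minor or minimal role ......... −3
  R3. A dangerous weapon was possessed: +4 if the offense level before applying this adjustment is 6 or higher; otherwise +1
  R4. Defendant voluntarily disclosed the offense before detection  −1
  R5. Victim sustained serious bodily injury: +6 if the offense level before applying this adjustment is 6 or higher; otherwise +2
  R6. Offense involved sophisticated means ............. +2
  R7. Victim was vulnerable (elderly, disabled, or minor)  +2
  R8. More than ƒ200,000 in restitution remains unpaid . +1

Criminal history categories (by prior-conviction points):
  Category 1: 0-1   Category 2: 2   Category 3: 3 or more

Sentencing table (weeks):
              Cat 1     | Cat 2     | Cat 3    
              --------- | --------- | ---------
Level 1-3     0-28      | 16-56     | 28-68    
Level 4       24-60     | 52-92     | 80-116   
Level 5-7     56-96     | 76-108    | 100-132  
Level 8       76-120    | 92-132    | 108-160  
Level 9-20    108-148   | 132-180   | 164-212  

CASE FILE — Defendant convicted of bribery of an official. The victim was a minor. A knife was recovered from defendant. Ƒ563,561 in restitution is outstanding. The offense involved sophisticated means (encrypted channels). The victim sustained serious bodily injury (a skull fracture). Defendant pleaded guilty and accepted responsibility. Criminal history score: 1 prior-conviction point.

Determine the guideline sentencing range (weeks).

Base offense level for bribery of an official: 12.
R1 applies: 12 − 2 = 10.
R2 does not apply.
R3 applies (level before this adjustment is 10 ≥ 6, so +4): 10 + 4 = 14.
R4 does not apply.
R5 applies (level before this adjustment is 14 ≥ 6, so +6): 14 + 6 = 20.
R6 applies: 20 + 2 = 22.
R7 applies: 22 + 2 = 24.
R8 applies: 24 + 1 = 25.
Level 25 exceeds the maximum of 20; capped at 20.
Final offense level: 20.
Criminal history: 1 prior point → Category 1 (0-1).
Level 20 falls in the 9-20 band.
Grid: Level 9-20 × Category 1 = 108-148 weeks.

108-148 weeks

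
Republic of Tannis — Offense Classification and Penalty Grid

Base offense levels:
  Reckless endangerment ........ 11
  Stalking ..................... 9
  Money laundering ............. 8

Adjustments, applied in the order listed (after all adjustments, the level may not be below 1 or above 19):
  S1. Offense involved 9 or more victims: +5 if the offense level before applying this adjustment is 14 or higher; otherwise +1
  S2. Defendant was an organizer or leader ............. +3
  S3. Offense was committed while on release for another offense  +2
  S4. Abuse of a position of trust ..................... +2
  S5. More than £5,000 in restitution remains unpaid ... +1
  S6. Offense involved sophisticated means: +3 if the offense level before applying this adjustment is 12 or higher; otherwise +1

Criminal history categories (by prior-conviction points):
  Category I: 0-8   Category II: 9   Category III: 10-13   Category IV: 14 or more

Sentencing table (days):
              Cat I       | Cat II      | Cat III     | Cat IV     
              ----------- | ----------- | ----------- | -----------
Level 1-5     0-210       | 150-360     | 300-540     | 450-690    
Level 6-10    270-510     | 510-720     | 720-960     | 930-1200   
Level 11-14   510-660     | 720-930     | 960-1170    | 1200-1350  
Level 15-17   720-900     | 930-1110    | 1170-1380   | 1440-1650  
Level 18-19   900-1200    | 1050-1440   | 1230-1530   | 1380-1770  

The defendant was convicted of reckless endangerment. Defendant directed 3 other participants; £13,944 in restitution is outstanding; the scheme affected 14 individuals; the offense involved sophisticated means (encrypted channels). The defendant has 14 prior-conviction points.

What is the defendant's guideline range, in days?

1380-1770 days

Base offense level for reckless endangerment: 11.
S1 applies (level before this adjustment is 11 < 14, so +1): 11 + 1 = 12.
S2 applies: 12 + 3 = 15.
S5 applies: 15 + 1 = 16.
S6 applies (level before this adjustment is 16 ≥ 12, so +3): 16 + 3 = 19.
Final offense level: 19.
Criminal history: 14 prior points → Category IV (14+).
Level 19 falls in the 18-19 band.
Grid: Level 18-19 × Category IV = 1380-1770 days.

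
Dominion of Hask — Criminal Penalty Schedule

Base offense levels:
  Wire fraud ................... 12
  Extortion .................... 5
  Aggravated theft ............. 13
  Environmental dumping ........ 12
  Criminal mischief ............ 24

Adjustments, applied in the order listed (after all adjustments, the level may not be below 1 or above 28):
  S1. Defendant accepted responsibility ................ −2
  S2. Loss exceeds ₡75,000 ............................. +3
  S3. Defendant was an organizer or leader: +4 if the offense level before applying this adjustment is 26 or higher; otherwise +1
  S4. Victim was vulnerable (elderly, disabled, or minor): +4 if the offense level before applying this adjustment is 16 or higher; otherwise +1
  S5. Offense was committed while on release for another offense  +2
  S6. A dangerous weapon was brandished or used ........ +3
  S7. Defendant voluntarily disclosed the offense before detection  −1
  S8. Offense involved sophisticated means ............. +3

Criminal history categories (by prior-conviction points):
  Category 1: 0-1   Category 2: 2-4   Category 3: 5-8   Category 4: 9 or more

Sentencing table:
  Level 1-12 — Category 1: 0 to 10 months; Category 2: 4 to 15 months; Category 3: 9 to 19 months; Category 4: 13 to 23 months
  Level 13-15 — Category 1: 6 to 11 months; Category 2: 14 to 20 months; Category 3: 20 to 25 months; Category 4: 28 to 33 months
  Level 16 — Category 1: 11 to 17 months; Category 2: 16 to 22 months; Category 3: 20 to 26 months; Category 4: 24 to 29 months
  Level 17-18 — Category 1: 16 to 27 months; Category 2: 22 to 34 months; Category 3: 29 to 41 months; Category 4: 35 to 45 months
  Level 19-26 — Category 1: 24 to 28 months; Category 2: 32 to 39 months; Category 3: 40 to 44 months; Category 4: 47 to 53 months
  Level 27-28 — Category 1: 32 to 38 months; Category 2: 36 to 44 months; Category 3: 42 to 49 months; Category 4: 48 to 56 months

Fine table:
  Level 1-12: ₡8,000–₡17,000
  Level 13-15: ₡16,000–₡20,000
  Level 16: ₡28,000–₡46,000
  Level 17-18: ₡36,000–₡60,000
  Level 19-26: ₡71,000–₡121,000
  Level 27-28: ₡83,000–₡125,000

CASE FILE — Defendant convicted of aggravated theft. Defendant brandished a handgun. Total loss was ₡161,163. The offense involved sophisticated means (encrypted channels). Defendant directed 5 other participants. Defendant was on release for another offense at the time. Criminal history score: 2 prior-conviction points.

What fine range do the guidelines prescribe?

₡71,000–₡121,000

Base offense level for aggravated theft: 13.
S1 does not apply.
S2 applies: 13 + 3 = 16.
S3 applies (level before this adjustment is 16 < 26, so +1): 16 + 1 = 17.
S4 does not apply.
S5 applies: 17 + 2 = 19.
S6 applies: 19 + 3 = 22.
S8 applies: 22 + 3 = 25.
Final offense level: 25.
Level 25 falls in the 19-26 band.
Fine table: Level 19-26 → ₡71,000–₡121,000.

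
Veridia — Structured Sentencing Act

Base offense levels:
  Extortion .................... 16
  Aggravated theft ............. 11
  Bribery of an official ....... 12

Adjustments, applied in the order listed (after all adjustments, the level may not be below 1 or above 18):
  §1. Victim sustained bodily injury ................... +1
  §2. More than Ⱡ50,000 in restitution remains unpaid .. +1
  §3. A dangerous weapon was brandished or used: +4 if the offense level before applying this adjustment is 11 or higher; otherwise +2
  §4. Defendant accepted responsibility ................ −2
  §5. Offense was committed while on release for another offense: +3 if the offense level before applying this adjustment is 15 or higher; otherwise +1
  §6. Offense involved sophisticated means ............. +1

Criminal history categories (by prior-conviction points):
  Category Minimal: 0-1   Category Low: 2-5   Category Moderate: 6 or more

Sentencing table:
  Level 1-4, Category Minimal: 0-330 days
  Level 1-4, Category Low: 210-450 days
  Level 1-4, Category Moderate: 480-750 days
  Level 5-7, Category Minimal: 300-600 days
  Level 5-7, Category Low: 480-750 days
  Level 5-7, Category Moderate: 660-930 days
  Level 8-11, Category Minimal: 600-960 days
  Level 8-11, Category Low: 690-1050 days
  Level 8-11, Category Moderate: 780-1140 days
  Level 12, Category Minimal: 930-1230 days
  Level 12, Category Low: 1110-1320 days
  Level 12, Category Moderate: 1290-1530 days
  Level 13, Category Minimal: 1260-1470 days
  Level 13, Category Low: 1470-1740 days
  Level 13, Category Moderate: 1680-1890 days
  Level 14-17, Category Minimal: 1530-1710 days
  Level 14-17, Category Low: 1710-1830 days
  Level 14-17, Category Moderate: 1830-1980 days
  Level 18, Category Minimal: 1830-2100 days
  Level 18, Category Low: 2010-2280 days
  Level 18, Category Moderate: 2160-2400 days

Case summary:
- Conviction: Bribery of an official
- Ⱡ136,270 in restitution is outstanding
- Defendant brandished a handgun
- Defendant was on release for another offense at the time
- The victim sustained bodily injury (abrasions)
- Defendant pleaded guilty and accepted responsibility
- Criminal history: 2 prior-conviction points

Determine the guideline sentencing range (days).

2010-2280 days

Base offense level for bribery of an official: 12.
§1 applies: 12 + 1 = 13.
§2 applies: 13 + 1 = 14.
§3 applies (level before this adjustment is 14 ≥ 11, so +4): 14 + 4 = 18.
§4 applies: 18 − 2 = 16.
§5 applies (level before this adjustment is 16 ≥ 15, so +3): 16 + 3 = 19.
Level 19 exceeds the maximum of 18; capped at 18.
Final offense level: 18.
Criminal history: 2 prior points → Category Low (2-5).
Level 18 falls in the 18 band.
Grid: Level 18 × Category Low = 2010-2280 days.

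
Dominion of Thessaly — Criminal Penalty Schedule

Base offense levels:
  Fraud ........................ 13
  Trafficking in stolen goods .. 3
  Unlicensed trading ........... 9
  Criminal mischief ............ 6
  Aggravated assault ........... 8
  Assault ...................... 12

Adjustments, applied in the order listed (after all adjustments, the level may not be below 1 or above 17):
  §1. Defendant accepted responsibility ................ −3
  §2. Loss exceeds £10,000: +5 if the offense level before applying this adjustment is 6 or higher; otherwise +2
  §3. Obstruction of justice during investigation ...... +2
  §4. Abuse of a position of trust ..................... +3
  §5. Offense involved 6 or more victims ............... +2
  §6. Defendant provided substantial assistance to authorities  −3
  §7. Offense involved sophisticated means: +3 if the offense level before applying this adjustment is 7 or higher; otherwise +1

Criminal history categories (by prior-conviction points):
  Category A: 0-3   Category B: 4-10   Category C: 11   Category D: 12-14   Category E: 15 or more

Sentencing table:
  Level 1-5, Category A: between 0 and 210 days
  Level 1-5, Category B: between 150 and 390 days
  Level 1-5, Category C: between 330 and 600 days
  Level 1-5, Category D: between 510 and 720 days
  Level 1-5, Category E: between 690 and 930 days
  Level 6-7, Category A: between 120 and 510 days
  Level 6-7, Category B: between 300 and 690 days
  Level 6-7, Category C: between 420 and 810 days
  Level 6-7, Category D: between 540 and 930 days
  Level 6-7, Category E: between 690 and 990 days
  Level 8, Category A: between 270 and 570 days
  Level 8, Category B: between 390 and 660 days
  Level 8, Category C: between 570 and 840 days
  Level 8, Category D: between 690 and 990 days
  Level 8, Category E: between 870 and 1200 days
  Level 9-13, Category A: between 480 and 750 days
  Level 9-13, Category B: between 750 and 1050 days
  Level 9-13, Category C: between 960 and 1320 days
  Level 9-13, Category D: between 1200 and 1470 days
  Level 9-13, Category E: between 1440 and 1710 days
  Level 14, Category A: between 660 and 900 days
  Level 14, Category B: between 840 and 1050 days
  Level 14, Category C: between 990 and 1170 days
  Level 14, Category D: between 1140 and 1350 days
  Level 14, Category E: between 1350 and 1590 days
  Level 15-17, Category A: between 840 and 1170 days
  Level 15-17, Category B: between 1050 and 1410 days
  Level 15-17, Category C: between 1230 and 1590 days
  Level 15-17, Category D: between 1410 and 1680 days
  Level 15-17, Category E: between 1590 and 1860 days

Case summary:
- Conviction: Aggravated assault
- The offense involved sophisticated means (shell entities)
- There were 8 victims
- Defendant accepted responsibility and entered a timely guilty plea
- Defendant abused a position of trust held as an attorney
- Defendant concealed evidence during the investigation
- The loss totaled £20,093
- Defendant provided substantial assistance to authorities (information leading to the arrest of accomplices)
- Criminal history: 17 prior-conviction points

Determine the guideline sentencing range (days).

Base offense level for aggravated assault: 8.
§1 applies: 8 − 3 = 5.
§2 applies (level before this adjustment is 5 < 6, so +2): 5 + 2 = 7.
§3 applies: 7 + 2 = 9.
§4 applies: 9 + 3 = 12.
§5 applies: 12 + 2 = 14.
§6 applies: 14 − 3 = 11.
§7 applies (level before this adjustment is 11 ≥ 7, so +3): 11 + 3 = 14.
Final offense level: 14.
Criminal history: 17 prior points → Category E (15+).
Level 14 falls in the 14 band.
Grid: Level 14 × Category E = 1350-1590 days.

1350-1590 days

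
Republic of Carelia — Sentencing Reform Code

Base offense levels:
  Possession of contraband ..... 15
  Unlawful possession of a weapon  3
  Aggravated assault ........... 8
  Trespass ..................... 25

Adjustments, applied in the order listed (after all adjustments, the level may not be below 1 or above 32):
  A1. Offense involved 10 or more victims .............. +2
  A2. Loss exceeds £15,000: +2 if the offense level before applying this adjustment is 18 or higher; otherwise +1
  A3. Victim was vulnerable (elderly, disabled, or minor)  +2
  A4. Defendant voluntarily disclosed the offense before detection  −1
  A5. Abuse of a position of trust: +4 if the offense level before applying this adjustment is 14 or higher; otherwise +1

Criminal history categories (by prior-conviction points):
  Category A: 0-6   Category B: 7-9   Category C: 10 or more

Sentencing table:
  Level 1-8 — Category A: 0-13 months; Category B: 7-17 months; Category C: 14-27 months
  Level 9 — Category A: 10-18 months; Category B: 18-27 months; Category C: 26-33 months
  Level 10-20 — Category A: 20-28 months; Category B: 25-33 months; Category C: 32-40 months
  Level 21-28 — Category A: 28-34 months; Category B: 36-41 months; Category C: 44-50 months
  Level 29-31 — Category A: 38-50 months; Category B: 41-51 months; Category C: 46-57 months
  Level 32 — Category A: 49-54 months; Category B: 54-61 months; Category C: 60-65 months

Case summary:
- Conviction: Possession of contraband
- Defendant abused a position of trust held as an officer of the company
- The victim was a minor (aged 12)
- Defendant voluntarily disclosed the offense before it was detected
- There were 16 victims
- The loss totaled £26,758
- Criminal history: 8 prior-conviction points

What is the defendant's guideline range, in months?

36-41 months

Base offense level for possession of contraband: 15.
A1 applies: 15 + 2 = 17.
A2 applies (level before this adjustment is 17 < 18, so +1): 17 + 1 = 18.
A3 applies: 18 + 2 = 20.
A4 applies: 20 − 1 = 19.
A5 applies (level before this adjustment is 19 ≥ 14, so +4): 19 + 4 = 23.
Final offense level: 23.
Criminal history: 8 prior points → Category B (7-9).
Level 23 falls in the 21-28 band.
Grid: Level 21-28 × Category B = 36-41 months.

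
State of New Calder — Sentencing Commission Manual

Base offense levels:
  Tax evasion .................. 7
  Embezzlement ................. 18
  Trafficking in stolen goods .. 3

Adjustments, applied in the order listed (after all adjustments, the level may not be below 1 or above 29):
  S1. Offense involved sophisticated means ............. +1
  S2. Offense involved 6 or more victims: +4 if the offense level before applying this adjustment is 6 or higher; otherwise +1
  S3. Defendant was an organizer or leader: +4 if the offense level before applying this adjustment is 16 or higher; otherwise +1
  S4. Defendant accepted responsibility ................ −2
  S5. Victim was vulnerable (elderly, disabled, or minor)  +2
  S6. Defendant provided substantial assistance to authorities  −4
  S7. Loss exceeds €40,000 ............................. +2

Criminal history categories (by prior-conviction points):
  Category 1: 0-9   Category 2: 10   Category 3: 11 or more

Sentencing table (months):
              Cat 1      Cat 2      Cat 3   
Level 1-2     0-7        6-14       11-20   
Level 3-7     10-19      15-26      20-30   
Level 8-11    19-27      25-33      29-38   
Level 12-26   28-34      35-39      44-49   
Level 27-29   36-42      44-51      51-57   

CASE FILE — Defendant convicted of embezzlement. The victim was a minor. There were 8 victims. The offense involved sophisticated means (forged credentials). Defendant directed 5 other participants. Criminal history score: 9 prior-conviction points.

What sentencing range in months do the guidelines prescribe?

36-42 months

Base offense level for embezzlement: 18.
S1 applies: 18 + 1 = 19.
S2 applies (level before this adjustment is 19 ≥ 6, so +4): 19 + 4 = 23.
S3 applies (level before this adjustment is 23 ≥ 16, so +4): 23 + 4 = 27.
S4 does not apply.
S5 applies: 27 + 2 = 29.
Final offense level: 29.
Criminal history: 9 prior points → Category 1 (0-9).
Level 29 falls in the 27-29 band.
Grid: Level 27-29 × Category 1 = 36-42 months.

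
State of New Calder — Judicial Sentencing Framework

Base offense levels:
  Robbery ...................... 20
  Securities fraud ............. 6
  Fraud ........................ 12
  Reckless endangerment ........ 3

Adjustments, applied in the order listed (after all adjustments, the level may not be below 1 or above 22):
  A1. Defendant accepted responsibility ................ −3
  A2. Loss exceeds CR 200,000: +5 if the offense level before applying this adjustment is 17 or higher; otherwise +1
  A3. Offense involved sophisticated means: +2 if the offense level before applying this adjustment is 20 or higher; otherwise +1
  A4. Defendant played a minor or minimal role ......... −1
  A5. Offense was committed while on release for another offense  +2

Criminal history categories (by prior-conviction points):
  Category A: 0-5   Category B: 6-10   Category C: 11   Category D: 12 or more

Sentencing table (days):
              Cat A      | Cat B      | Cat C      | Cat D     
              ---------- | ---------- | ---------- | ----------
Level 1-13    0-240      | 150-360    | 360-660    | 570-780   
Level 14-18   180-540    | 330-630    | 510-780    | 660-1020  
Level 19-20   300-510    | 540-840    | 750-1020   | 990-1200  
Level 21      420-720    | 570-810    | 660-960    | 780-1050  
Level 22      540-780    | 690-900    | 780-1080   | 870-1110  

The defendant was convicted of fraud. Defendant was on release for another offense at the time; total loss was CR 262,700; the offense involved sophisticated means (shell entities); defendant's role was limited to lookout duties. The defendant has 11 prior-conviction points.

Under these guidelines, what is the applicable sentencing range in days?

510-780 days

Base offense level for fraud: 12.
A1 does not apply.
A2 applies (level before this adjustment is 12 < 17, so +1): 12 + 1 = 13.
A3 applies (level before this adjustment is 13 < 20, so +1): 13 + 1 = 14.
A4 applies: 14 − 1 = 13.
A5 applies: 13 + 2 = 15.
Final offense level: 15.
Criminal history: 11 prior points → Category C (11).
Level 15 falls in the 14-18 band.
Grid: Level 14-18 × Category C = 510-780 days.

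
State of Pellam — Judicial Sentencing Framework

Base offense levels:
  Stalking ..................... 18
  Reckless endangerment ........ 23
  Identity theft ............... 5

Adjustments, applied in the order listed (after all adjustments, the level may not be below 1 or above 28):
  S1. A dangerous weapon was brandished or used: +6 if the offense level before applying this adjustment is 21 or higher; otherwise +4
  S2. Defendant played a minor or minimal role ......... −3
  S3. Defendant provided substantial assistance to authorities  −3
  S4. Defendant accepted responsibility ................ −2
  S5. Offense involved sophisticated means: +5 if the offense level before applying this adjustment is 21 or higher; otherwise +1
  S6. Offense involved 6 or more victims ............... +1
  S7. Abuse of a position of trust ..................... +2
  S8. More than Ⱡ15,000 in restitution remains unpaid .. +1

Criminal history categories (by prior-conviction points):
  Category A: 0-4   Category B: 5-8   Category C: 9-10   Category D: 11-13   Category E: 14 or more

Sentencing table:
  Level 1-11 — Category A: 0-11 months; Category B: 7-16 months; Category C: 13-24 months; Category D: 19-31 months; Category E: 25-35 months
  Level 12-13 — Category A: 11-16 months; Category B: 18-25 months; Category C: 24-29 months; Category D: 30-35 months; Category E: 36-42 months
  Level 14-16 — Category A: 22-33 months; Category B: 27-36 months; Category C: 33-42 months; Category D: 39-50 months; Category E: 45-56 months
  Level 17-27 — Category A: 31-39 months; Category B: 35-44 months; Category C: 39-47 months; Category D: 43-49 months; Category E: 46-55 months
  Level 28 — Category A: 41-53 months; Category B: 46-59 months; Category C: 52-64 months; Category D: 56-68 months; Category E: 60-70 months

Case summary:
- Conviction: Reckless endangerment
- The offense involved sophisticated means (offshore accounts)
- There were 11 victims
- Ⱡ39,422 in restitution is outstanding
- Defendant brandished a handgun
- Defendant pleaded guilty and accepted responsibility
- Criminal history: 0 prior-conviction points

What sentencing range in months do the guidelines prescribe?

Base offense level for reckless endangerment: 23.
S1 applies (level before this adjustment is 23 ≥ 21, so +6): 23 + 6 = 29.
S3 does not apply.
S4 applies: 29 − 2 = 27.
S5 applies (level before this adjustment is 27 ≥ 21, so +5): 27 + 5 = 32.
S6 applies: 32 + 1 = 33.
S8 applies: 33 + 1 = 34.
Level 34 exceeds the maximum of 28; capped at 28.
Final offense level: 28.
Criminal history: 0 prior points → Category A (0-4).
Level 28 falls in the 28 band.
Grid: Level 28 × Category A = 41-53 months.

41-53 months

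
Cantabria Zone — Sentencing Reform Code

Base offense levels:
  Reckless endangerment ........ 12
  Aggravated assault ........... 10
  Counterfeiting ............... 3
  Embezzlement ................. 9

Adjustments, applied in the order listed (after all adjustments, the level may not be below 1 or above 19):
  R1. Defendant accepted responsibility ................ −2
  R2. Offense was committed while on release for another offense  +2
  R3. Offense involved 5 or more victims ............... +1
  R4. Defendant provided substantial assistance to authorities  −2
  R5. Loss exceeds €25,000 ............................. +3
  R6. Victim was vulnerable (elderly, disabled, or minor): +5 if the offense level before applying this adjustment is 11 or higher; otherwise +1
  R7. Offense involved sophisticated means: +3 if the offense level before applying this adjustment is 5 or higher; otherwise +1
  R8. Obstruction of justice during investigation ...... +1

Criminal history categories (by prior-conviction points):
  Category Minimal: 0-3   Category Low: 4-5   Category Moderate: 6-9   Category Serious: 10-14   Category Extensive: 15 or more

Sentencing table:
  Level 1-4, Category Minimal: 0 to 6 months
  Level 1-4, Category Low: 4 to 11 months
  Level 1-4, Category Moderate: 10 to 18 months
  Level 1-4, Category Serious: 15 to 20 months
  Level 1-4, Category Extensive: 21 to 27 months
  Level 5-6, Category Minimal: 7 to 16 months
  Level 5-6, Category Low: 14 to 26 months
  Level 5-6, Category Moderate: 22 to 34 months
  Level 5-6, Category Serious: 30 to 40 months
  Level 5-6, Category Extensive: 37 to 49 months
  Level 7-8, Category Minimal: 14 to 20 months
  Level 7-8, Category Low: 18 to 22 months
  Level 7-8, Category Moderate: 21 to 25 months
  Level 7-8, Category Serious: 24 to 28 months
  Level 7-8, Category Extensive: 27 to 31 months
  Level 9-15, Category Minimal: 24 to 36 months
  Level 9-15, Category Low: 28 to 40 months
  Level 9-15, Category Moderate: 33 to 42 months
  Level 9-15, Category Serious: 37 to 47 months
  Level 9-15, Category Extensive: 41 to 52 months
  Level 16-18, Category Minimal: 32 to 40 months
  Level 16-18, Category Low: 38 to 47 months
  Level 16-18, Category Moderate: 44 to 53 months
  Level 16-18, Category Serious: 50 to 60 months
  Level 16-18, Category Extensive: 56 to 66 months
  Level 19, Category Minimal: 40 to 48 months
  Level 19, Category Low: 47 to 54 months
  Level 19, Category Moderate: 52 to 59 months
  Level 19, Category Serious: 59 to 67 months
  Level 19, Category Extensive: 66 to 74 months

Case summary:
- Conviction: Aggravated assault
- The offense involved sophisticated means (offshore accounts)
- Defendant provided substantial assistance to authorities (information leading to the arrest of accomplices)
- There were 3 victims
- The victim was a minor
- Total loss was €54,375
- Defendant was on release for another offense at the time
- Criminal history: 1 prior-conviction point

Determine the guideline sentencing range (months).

Base offense level for aggravated assault: 10.
R1 does not apply.
R2 applies: 10 + 2 = 12.
R4 applies: 12 − 2 = 10.
R5 applies: 10 + 3 = 13.
R6 applies (level before this adjustment is 13 ≥ 11, so +5): 13 + 5 = 18.
R7 applies (level before this adjustment is 18 ≥ 5, so +3): 18 + 3 = 21.
Level 21 exceeds the maximum of 19; capped at 19.
Final offense level: 19.
Criminal history: 1 prior point → Category Minimal (0-3).
Level 19 falls in the 19 band.
Grid: Level 19 × Category Minimal = 40-48 months.

40-48 months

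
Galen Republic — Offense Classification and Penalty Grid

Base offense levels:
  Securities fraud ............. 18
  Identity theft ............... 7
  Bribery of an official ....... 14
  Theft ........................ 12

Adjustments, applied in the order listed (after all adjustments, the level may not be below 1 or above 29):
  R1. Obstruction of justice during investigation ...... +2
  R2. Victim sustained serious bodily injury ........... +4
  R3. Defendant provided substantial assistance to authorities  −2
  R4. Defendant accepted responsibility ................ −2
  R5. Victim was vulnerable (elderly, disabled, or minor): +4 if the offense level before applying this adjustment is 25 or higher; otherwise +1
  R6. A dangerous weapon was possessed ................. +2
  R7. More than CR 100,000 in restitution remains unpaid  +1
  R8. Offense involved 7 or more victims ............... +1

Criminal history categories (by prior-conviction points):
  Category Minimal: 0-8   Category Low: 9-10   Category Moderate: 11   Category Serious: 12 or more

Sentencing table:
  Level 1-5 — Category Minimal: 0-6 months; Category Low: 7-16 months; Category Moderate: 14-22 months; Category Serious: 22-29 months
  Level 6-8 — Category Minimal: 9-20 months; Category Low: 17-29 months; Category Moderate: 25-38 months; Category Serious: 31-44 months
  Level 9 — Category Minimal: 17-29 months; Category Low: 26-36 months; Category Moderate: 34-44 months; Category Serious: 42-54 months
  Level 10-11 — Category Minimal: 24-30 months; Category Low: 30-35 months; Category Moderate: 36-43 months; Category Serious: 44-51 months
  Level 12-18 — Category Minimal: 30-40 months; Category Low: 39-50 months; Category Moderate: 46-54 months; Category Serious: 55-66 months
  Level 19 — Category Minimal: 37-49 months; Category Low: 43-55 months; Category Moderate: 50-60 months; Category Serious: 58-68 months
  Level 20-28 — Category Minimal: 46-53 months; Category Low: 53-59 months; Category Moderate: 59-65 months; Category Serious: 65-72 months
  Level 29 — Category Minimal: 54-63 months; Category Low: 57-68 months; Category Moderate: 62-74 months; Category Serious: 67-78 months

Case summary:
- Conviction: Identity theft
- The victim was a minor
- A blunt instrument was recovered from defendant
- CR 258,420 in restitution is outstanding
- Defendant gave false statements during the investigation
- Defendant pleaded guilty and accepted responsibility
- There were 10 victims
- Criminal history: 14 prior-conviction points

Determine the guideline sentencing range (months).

Base offense level for identity theft: 7.
R1 applies: 7 + 2 = 9.
R3 does not apply.
R4 applies: 9 − 2 = 7.
R5 applies (level before this adjustment is 7 < 25, so +1): 7 + 1 = 8.
R6 applies: 8 + 2 = 10.
R7 applies: 10 + 1 = 11.
R8 applies: 11 + 1 = 12.
Final offense level: 12.
Criminal history: 14 prior points → Category Serious (12+).
Level 12 falls in the 12-18 band.
Grid: Level 12-18 × Category Serious = 55-66 months.

55-66 months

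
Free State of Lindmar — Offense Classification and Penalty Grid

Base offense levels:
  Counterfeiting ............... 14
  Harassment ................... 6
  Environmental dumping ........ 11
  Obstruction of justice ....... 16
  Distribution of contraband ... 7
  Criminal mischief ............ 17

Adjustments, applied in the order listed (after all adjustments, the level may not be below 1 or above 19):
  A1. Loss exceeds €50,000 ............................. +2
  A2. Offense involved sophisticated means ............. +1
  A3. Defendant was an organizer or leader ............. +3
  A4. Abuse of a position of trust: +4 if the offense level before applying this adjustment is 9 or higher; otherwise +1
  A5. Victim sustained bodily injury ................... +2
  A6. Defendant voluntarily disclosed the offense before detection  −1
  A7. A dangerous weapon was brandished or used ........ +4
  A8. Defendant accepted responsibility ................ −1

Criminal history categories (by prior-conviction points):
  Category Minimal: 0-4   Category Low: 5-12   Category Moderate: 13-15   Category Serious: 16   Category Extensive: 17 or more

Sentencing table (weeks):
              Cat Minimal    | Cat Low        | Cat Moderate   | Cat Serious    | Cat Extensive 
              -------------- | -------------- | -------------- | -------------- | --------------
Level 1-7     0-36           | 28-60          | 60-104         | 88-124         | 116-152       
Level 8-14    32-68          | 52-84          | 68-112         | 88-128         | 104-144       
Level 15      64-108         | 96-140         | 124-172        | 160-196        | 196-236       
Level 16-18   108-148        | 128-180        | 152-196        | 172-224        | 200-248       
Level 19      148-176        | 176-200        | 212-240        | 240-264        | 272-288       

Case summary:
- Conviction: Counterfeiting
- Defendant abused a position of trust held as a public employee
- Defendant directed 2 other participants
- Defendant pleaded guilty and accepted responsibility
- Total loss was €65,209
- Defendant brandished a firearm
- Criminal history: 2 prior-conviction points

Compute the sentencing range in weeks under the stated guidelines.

Base offense level for counterfeiting: 14.
A1 applies: 14 + 2 = 16.
A2 does not apply.
A3 applies: 16 + 3 = 19.
A4 applies (level before this adjustment is 19 ≥ 9, so +4): 19 + 4 = 23.
A6 does not apply.
A7 applies: 23 + 4 = 27.
A8 applies: 27 − 1 = 26.
Level 26 exceeds the maximum of 19; capped at 19.
Final offense level: 19.
Criminal history: 2 prior points → Category Minimal (0-4).
Level 19 falls in the 19 band.
Grid: Level 19 × Category Minimal = 148-176 weeks.

148-176 weeks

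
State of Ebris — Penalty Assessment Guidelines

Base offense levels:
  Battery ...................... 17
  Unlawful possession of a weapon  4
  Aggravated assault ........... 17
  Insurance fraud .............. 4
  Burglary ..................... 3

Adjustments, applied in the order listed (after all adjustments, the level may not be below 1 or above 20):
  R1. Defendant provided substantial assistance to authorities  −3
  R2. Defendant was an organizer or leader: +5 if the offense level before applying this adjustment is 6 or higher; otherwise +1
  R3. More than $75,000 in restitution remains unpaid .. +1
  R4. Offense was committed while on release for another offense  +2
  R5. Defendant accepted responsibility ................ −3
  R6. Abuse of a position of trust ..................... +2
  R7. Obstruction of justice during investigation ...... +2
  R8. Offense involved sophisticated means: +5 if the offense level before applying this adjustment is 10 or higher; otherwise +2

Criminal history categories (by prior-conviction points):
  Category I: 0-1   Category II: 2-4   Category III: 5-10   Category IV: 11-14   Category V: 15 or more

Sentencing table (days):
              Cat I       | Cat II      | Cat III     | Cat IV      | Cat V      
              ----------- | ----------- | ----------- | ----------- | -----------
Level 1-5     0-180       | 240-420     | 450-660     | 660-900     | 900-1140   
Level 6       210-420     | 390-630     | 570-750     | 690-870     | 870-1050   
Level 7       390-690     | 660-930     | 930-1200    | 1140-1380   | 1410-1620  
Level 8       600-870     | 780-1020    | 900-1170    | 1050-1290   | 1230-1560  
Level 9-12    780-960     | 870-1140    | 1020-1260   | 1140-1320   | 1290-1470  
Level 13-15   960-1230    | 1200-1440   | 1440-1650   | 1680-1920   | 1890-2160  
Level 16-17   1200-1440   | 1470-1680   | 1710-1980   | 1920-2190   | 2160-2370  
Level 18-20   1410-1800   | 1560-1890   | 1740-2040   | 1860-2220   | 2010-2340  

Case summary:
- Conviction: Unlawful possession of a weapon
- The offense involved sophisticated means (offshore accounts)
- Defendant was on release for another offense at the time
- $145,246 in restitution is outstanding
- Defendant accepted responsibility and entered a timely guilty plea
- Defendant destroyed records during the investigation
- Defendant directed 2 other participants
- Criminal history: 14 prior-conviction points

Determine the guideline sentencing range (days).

1140-1320 days

Base offense level for unlawful possession of a weapon: 4.
R1 does not apply.
R2 applies (level before this adjustment is 4 < 6, so +1): 4 + 1 = 5.
R3 applies: 5 + 1 = 6.
R4 applies: 6 + 2 = 8.
R5 applies: 8 − 3 = 5.
R6 does not apply.
R7 applies: 5 + 2 = 7.
R8 applies (level before this adjustment is 7 < 10, so +2): 7 + 2 = 9.
Final offense level: 9.
Criminal history: 14 prior points → Category IV (11-14).
Level 9 falls in the 9-12 band.
Grid: Level 9-12 × Category IV = 1140-1320 days.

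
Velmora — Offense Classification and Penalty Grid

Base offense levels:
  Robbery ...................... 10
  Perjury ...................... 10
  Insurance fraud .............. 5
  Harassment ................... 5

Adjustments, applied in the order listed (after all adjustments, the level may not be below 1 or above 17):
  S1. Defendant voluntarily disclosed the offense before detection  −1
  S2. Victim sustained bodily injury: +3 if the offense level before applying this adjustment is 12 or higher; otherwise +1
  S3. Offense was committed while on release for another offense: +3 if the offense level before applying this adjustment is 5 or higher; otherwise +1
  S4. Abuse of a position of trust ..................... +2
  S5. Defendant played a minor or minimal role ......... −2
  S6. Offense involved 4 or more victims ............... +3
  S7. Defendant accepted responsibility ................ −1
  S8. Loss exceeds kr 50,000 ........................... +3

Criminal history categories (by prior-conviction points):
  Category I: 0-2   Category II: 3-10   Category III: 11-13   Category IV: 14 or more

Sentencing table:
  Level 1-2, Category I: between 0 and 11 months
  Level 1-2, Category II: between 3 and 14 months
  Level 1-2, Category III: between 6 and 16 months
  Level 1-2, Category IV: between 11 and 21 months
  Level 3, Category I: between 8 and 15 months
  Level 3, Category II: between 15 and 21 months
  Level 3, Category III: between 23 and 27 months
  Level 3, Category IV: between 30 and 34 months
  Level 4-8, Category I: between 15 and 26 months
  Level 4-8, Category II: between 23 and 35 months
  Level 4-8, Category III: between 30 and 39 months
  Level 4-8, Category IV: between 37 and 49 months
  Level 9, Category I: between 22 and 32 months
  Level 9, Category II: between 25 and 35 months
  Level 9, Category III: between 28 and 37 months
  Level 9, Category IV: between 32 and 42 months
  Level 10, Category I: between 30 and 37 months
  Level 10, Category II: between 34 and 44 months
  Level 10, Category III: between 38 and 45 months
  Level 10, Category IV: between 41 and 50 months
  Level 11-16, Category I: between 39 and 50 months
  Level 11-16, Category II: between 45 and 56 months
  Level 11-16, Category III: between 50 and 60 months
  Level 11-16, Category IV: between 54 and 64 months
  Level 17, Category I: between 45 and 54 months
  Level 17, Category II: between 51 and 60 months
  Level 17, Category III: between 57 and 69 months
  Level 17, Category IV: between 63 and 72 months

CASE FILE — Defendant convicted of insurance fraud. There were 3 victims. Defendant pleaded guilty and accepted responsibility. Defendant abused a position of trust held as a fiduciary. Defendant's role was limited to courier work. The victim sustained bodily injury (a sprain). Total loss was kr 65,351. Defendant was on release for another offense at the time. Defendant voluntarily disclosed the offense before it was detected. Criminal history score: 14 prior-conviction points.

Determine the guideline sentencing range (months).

Base offense level for insurance fraud: 5.
S1 applies: 5 − 1 = 4.
S2 applies (level before this adjustment is 4 < 12, so +1): 4 + 1 = 5.
S3 applies (level before this adjustment is 5 ≥ 5, so +3): 5 + 3 = 8.
S4 applies: 8 + 2 = 10.
S5 applies: 10 − 2 = 8.
S6 does not apply.
S7 applies: 8 − 1 = 7.
S8 applies: 7 + 3 = 10.
Final offense level: 10.
Criminal history: 14 prior points → Category IV (14+).
Level 10 falls in the 10 band.
Grid: Level 10 × Category IV = 41-50 months.

41-50 months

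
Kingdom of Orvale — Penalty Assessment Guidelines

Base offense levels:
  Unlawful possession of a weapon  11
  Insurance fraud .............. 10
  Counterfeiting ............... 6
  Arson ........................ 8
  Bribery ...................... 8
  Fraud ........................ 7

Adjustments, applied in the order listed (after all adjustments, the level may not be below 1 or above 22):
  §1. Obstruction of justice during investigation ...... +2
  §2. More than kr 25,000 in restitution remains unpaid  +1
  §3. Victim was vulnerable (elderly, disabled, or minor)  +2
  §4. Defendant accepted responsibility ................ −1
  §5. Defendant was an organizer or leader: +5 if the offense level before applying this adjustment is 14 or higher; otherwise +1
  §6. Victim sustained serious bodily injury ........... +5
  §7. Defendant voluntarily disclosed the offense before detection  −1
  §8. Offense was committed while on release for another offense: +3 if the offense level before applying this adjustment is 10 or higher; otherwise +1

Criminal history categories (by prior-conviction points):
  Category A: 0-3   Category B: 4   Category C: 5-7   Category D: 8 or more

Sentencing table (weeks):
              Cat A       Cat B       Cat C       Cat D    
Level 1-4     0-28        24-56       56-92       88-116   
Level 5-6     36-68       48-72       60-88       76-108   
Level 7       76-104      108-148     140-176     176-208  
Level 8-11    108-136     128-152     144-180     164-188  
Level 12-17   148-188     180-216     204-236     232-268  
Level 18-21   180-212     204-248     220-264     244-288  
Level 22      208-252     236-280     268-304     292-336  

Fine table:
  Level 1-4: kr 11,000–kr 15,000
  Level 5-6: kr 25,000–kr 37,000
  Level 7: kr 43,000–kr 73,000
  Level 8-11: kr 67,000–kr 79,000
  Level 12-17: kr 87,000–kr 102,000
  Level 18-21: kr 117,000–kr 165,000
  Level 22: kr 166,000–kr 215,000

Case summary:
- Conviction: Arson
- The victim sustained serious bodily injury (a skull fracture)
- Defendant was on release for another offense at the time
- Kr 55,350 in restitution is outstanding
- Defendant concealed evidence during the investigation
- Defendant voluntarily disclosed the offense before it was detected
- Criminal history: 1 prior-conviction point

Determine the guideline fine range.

kr 117,000–kr 165,000

Base offense level for arson: 8.
§1 applies: 8 + 2 = 10.
§2 applies: 10 + 1 = 11.
§4 does not apply.
§6 applies: 11 + 5 = 16.
§7 applies: 16 − 1 = 15.
§8 applies (level before this adjustment is 15 ≥ 10, so +3): 15 + 3 = 18.
Final offense level: 18.
Level 18 falls in the 18-21 band.
Fine table: Level 18-21 → kr 117,000–kr 165,000.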